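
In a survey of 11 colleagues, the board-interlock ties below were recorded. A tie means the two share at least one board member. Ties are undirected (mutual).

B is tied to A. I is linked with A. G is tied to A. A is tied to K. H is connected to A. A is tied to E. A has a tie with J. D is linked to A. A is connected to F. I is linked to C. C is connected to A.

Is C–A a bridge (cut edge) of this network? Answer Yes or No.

Even without that edge, C still reaches A via C – I – A, so the network stays connected. Not a bridge.

No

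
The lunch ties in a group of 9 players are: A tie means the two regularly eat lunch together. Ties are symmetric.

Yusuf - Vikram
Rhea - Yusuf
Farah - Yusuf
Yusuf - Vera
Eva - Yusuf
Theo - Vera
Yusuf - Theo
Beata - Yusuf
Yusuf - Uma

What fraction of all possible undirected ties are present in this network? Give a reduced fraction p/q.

There are 9 edges and 9 nodes, so the maximum possible is C(9,2) = 36.
Density = 9/36 = 1/4.

1/4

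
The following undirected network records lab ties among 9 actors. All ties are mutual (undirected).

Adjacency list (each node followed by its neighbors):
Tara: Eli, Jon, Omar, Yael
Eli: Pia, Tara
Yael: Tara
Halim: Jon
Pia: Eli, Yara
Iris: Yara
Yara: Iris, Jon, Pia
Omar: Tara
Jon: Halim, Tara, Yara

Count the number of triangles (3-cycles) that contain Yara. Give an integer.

Yara's neighbors are Iris, Jon, and Pia, but none of them are tied to each other, so no triangle contains Yara.

0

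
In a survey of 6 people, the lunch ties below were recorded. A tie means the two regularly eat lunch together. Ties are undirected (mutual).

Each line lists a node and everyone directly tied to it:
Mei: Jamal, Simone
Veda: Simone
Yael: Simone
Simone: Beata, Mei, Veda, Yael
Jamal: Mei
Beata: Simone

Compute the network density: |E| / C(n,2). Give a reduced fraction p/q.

There are 5 edges and 6 nodes, so the maximum possible is C(6,2) = 15.
Density = 5/15 = 1/3.

1/3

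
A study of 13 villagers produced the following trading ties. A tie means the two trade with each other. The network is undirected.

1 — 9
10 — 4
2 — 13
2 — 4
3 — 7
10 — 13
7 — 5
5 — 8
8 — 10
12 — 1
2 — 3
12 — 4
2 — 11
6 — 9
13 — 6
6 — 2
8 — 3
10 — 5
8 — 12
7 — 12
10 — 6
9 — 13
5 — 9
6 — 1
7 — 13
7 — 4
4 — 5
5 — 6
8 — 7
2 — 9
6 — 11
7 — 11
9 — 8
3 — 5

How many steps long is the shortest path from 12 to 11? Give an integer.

One shortest route is 12 – 7 – 11, which uses 2 edges, and 12 and 11 are not directly tied, so nothing shorter exists. So d(12,11) = 2.

2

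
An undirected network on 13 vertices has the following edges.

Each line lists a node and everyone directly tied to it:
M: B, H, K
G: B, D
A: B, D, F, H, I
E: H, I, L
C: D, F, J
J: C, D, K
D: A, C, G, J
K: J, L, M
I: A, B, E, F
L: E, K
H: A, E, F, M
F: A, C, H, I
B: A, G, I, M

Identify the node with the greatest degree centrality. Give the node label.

Degrees — A:5, B:4, C:3, D:4, E:3, F:4, G:2, H:4, I:4, J:3, K:3, L:2, M:3.
The maximum is 5, attained only by A.

A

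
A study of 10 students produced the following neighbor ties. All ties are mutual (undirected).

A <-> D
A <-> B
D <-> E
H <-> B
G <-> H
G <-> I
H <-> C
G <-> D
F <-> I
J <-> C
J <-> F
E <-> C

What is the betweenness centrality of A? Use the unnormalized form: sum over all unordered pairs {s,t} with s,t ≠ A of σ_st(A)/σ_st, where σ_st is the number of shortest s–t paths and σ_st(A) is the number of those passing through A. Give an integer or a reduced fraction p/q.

3/2

Pairs whose geodesics pass through A — B–D: 1; B–E: 1/2.
All other pairs contribute 0.
Summing the contributions gives betweenness(A) = 3/2.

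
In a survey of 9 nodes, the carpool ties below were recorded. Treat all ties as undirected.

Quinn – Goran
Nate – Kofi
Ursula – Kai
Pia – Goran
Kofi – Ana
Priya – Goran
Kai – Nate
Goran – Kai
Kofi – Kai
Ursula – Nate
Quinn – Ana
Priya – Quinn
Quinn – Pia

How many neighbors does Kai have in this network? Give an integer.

4

Kai is directly tied to Goran, Kofi, Nate, and Ursula. That is 4 neighbors, so the degree of Kai is 4.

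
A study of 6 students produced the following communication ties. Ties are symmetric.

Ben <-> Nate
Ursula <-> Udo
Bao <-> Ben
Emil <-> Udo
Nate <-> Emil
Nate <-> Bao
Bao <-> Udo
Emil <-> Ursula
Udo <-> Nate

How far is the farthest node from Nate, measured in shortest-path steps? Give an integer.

2

Distances from Nate: Bao:1, Ben:1, Emil:1, Udo:1, Ursula:2.
The largest is 2 (to Ursula), so the eccentricity of Nate is 2.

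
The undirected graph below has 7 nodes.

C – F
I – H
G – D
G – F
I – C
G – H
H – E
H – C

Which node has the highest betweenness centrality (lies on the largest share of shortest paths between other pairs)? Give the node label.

H

Unnormalized betweenness of each node: C:2, D:0, E:0, F:1, G:6, H:8, I:0.
H has the largest value, 8, making it the main broker — the node through which the most shortest paths run.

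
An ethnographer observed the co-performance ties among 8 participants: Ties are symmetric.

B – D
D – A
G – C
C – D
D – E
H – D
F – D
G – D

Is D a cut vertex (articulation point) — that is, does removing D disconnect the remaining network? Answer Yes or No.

Yes

Removing D leaves {C and G} with no path to {E}, so the network splits into 6 components. D is a cut vertex.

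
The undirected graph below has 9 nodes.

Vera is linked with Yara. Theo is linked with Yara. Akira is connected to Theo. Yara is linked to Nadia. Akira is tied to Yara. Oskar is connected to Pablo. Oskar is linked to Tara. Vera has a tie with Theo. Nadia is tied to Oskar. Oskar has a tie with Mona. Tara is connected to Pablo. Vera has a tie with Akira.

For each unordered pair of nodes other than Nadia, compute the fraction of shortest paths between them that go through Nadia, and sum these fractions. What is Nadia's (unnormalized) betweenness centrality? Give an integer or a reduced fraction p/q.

16

Pairs whose geodesics pass through Nadia — Akira–Oskar: 1; Akira–Pablo: 1; Akira–Mona: 1; Akira–Tara: 1; Vera–Oskar: 1; Vera–Pablo: 1; Vera–Mona: 1; Vera–Tara: 1; Yara–Oskar: 1; Yara–Pablo: 1; Yara–Mona: 1; Yara–Tara: 1; Theo–Oskar: 1; Theo–Pablo: 1 … (+2 more pairs).
All other pairs contribute 0.
Summing the contributions gives betweenness(Nadia) = 16.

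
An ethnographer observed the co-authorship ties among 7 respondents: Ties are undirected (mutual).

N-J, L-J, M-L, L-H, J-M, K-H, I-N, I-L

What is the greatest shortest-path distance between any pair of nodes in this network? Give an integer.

4

Eccentricity of each node (its greatest distance to any other): H:3, I:3, J:3, K:4, L:2, M:3, N:4.
The maximum eccentricity is 4, realized for instance by the pair K–N via K – H – L – I – N. So the diameter is 4.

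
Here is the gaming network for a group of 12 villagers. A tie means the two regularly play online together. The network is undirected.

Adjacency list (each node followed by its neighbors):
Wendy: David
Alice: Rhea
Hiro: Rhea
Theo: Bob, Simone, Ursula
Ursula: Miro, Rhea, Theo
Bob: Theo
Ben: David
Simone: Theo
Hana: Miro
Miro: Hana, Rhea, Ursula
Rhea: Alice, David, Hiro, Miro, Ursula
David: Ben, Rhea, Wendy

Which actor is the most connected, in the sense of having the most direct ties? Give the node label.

Degrees — Alice:1, Ben:1, Bob:1, David:3, Hana:1, Hiro:1, Miro:3, Rhea:5, Simone:1, Theo:3, Ursula:3, Wendy:1.
The maximum is 5, attained only by Rhea.

Rhea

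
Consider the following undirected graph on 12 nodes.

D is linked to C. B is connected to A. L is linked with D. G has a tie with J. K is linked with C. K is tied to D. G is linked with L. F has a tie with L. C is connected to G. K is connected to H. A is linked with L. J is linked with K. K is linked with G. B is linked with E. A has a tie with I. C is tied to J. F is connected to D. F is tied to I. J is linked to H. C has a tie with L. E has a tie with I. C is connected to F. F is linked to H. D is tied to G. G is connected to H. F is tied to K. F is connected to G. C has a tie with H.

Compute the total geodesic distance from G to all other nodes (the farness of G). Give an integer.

Distances from G: A:2, B:3, C:1, D:1, E:3, F:1, H:1, I:2, J:1, K:1, L:1.
Sum = 2 + 3 + 1 + 1 + 3 + 1 + 1 + 2 + 1 + 1 + 1 = 17.

17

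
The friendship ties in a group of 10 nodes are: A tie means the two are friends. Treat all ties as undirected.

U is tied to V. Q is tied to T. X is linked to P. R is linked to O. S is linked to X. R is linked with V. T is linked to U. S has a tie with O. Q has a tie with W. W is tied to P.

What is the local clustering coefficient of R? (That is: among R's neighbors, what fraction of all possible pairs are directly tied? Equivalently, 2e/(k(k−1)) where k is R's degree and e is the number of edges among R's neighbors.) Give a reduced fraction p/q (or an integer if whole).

R's neighbors: O and V (k = 2).
Possible neighbor pairs: C(2,2) = 1. Edges among them: none → e = 0.
Clustering(R) = 0/1.

0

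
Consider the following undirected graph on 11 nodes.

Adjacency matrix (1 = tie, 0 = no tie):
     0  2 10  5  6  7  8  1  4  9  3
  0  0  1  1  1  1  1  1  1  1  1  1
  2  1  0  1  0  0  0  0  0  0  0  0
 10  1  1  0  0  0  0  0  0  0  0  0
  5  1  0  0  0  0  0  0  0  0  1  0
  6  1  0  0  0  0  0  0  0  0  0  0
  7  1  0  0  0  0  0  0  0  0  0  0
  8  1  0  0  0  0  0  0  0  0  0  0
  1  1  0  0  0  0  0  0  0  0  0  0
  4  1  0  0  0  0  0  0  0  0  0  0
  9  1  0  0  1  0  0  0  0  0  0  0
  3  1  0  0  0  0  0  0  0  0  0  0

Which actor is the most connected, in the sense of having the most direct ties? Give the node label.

Degrees — 0:10, 1:1, 2:2, 3:1, 4:1, 5:2, 6:1, 7:1, 8:1, 9:2, 10:2.
The maximum is 10, attained only by 0.

0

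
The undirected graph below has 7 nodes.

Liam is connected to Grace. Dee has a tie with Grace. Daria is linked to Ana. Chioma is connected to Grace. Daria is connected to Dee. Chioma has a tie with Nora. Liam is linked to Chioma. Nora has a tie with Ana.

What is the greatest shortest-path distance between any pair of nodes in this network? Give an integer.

3

Eccentricity of each node (its greatest distance to any other): Ana:3, Chioma:3, Daria:3, Dee:3, Grace:3, Liam:3, Nora:3.
The maximum eccentricity is 3, realized for instance by the pair Daria–Liam via Daria – Dee – Grace – Liam. So the diameter is 3.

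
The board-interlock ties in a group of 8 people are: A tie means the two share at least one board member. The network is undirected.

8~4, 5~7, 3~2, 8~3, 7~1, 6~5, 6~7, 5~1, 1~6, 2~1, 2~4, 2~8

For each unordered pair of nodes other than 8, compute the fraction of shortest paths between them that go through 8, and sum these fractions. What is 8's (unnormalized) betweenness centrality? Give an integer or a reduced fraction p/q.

1/2

Pairs whose geodesics pass through 8 — 4–3: 1/2.
All other pairs contribute 0.
Summing the contributions gives betweenness(8) = 1/2.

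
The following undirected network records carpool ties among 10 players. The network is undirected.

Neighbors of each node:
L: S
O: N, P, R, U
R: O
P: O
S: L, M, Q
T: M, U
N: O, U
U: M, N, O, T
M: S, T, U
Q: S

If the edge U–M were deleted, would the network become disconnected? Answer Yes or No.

Even without that edge, U still reaches M via U – T – M, so the network stays connected. Not a bridge.

No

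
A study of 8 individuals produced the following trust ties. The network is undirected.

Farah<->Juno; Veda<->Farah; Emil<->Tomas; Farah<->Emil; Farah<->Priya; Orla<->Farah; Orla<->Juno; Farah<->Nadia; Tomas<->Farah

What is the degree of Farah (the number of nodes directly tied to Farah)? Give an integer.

Farah is directly tied to Emil, Juno, Nadia, Orla, Priya, Tomas, and Veda. That is 7 neighbors, so the degree of Farah is 7.

7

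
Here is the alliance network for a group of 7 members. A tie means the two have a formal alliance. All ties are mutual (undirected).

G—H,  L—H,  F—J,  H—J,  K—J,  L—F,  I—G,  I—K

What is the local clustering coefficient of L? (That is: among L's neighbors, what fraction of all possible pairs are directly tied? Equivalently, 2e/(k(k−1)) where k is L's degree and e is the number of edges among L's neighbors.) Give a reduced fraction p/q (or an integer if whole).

0

L's neighbors: F and H (k = 2).
Possible neighbor pairs: C(2,2) = 1. Edges among them: none → e = 0.
Clustering(L) = 0/1.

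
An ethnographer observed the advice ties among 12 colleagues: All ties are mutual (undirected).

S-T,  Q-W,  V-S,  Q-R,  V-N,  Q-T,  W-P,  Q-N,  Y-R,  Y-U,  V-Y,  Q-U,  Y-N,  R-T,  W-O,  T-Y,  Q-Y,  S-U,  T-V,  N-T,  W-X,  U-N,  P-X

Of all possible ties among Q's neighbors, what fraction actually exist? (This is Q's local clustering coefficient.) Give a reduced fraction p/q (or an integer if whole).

7/15

Q's neighbors: N, R, T, U, W, and Y (k = 6).
Possible neighbor pairs: C(6,2) = 15. Edges among them: N–T, N–U, N–Y, R–T, R–Y, T–Y, U–Y → e = 7.
Clustering(Q) = 7/15.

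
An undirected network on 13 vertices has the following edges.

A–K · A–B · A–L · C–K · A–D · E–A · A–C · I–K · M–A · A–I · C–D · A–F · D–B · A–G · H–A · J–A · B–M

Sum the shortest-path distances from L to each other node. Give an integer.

Distances from L: A:1, B:2, C:2, D:2, E:2, F:2, G:2, H:2, I:2, J:2, K:2, M:2.
Sum = 1 + 2 + 2 + 2 + 2 + 2 + 2 + 2 + 2 + 2 + 2 + 2 = 23.

23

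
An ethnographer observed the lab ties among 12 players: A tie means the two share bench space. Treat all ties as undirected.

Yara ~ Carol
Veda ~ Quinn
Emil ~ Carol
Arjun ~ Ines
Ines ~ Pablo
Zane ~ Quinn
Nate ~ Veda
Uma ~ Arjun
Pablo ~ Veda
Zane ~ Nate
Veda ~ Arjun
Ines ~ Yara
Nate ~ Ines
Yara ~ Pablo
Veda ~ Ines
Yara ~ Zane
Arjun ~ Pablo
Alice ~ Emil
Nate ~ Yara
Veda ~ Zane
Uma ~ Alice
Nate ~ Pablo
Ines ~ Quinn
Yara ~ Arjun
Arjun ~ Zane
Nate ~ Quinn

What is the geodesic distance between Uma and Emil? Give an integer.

One shortest route is Uma – Alice – Emil, which uses 2 edges, and Uma and Emil are not directly tied, so nothing shorter exists. So d(Uma,Emil) = 2.

2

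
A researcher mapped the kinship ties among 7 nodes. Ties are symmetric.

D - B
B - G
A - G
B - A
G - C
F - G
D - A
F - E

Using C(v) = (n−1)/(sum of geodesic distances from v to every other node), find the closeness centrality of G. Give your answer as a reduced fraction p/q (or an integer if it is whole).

Distances from G: A:1, B:1, C:1, D:2, E:2, F:1. Sum = 8.
n = 7, so closeness = 6/8 = 3/4.

3/4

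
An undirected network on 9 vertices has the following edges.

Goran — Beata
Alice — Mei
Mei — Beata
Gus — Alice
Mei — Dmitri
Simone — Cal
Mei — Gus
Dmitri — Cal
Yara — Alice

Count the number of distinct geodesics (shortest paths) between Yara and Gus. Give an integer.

1

The shortest distance is 2, and the only length-2 path is Yara–Alice–Gus. So there is exactly 1 shortest path.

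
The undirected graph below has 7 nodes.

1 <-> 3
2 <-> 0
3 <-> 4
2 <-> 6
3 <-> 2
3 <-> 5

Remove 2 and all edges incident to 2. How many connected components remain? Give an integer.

3

Without 2, the remaining ties split the others into: {6}; {1, 3, 4, 5}; {0}.
That's 3 separate components.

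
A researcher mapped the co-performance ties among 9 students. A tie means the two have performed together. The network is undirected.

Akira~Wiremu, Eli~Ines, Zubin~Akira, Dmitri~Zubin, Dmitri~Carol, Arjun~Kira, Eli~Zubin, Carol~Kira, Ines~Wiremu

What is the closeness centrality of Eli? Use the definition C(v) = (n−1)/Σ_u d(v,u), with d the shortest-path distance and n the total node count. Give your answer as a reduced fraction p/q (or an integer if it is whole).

2/5

Distances from Eli: Akira:2, Arjun:5, Carol:3, Dmitri:2, Ines:1, Kira:4, Wiremu:2, Zubin:1. Sum = 20.
n = 9, so closeness = 8/20 = 2/5.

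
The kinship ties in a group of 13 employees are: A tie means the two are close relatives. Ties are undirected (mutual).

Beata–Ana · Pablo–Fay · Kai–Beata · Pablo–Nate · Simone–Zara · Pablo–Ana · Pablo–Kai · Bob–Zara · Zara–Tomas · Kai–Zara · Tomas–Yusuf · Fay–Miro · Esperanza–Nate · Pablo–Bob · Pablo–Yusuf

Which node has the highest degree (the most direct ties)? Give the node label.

Pablo

Degrees — Ana:2, Beata:2, Bob:2, Esperanza:1, Fay:2, Kai:3, Miro:1, Nate:2, Pablo:6, Simone:1, Tomas:2, Yusuf:2, Zara:4.
The maximum is 6, attained only by Pablo.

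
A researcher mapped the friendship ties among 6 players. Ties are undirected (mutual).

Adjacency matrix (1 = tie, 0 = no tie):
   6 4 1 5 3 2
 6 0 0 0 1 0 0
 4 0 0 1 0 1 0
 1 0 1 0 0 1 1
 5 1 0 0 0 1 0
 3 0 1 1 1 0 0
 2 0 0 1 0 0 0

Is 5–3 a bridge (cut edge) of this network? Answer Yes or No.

Without the 5–3 edge there is no alternate route between 5 and 3, so the network disconnects. It is a bridge.

Yes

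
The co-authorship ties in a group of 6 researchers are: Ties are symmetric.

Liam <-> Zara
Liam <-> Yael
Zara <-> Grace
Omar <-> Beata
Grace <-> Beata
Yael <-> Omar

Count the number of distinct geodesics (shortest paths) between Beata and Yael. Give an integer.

1

The shortest distance is 2, and the only length-2 path is Beata–Omar–Yael. So there is exactly 1 shortest path.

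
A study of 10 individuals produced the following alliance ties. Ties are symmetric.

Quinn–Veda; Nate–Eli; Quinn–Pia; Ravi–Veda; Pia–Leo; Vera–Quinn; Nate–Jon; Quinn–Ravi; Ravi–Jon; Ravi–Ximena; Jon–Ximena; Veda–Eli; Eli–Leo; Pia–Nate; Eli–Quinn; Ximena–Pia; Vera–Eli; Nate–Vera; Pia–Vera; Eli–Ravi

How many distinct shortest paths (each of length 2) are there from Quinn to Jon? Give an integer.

The shortest distance is 2, and the only length-2 path is Quinn–Ravi–Jon. So there is exactly 1 shortest path.

1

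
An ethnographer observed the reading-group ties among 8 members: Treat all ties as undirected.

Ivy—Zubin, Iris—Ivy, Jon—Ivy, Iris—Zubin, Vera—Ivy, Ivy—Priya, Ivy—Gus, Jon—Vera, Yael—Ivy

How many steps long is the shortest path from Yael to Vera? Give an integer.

One shortest route is Yael – Ivy – Vera, which uses 2 edges, and Yael and Vera are not directly tied, so nothing shorter exists. So d(Yael,Vera) = 2.

2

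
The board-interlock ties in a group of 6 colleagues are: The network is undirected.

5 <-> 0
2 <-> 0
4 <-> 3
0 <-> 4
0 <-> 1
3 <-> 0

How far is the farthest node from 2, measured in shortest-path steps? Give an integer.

2

Distances from 2: 0:1, 1:2, 3:2, 4:2, 5:2.
The largest is 2 (to 1, 4, 5, and 3), so the eccentricity of 2 is 2.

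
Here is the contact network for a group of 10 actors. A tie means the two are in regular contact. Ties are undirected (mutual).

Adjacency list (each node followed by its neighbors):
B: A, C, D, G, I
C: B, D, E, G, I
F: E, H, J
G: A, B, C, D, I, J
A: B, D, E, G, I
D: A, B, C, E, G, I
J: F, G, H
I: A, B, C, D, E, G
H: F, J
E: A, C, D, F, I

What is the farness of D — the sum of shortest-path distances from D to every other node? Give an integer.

Distances from D: A:1, B:1, C:1, E:1, F:2, G:1, H:3, I:1, J:2.
Sum = 1 + 1 + 1 + 1 + 2 + 1 + 3 + 1 + 2 = 13.

13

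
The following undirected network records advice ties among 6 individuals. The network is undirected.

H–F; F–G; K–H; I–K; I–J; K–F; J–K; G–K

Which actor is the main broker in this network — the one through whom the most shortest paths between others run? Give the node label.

K

Unnormalized betweenness of each node: F:1/2, G:0, H:0, I:0, J:0, K:13/2.
K has the largest value, 13/2, making it the main broker — the node through which the most shortest paths run.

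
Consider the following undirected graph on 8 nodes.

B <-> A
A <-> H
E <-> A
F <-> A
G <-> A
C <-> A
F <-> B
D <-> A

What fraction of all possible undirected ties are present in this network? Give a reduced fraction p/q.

There are 8 edges and 8 nodes, so the maximum possible is C(8,2) = 28.
Density = 8/28 = 2/7.

2/7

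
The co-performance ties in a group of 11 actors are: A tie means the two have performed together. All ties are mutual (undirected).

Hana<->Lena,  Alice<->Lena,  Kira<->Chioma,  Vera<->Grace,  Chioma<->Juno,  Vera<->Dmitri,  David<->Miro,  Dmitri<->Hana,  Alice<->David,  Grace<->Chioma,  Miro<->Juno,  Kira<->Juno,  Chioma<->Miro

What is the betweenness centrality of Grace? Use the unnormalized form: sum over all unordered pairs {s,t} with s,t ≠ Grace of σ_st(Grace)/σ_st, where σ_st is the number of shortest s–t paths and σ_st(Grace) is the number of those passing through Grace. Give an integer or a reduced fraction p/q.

Pairs whose geodesics pass through Grace — Vera–David: 1; Vera–Miro: 1; Vera–Juno: 1; Vera–Kira: 1; Vera–Chioma: 1; Dmitri–Miro: 1; Dmitri–Juno: 1; Dmitri–Kira: 1; Dmitri–Chioma: 1; Hana–Juno: 1/2; Hana–Kira: 1; Hana–Chioma: 1.
All other pairs contribute 0.
Summing the contributions gives betweenness(Grace) = 23/2.

23/2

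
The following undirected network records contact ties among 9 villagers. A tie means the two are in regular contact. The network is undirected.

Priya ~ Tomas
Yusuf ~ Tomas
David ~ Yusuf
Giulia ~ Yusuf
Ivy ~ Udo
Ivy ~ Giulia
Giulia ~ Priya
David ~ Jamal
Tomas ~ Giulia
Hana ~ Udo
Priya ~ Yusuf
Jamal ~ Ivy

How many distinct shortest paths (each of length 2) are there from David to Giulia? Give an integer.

1

The shortest distance is 2, and the only length-2 path is David–Yusuf–Giulia. So there is exactly 1 shortest path.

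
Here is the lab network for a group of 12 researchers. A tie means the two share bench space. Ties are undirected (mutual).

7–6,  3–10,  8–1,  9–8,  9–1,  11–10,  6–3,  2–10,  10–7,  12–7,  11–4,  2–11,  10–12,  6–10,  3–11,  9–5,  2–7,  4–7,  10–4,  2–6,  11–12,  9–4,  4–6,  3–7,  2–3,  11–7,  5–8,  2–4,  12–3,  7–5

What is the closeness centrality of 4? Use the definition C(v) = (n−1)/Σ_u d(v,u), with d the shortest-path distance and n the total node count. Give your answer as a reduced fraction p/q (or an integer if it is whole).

11/16

Distances from 4: 1:2, 2:1, 3:2, 5:2, 6:1, 7:1, 8:2, 9:1, 10:1, 11:1, 12:2. Sum = 16.
n = 12, so closeness = 11/16.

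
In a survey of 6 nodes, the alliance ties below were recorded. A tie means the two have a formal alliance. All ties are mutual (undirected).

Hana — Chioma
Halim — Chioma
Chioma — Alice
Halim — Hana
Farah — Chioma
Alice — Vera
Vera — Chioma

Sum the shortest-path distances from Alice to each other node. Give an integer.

Distances from Alice: Chioma:1, Farah:2, Halim:2, Hana:2, Vera:1.
Sum = 1 + 2 + 2 + 2 + 1 = 8.

8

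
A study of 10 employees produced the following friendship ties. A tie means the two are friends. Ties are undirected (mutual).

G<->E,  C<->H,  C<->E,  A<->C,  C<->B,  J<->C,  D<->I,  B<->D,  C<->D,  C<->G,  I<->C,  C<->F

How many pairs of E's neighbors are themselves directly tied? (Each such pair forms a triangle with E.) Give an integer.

E's neighbors: C and G.
Neighbor pairs that are themselves tied: E–C–G. Each forms one triangle with E, for 1 in total.

1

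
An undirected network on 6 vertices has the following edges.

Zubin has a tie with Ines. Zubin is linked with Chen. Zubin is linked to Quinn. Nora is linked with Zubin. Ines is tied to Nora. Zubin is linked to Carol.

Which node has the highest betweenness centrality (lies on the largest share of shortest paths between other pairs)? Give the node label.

Unnormalized betweenness of each node: Carol:0, Chen:0, Ines:0, Nora:0, Quinn:0, Zubin:9.
Zubin has the largest value, 9, making it the main broker — the node through which the most shortest paths run.

Zubin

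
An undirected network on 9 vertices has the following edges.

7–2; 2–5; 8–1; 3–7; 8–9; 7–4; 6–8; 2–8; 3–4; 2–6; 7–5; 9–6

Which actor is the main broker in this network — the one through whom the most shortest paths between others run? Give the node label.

Unnormalized betweenness of each node: 1:0, 2:16, 3:0, 4:0, 5:0, 6:5/2, 7:12, 8:19/2, 9:0.
2 has the largest value, 16, making it the main broker — the node through which the most shortest paths run.

2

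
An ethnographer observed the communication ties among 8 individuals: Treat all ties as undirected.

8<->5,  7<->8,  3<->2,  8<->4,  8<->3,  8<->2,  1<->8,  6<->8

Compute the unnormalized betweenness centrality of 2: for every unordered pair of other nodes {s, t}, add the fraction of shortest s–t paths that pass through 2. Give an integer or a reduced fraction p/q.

No shortest path between any pair of other nodes passes through 2.
Summing the contributions gives betweenness(2) = 0.

0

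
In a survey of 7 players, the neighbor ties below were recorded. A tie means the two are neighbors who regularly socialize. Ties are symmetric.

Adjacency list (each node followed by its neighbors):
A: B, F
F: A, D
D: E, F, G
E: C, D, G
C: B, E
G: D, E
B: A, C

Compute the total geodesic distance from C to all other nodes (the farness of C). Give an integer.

11

Distances from C: A:2, B:1, D:2, E:1, F:3, G:2.
Sum = 2 + 1 + 2 + 1 + 3 + 2 = 11.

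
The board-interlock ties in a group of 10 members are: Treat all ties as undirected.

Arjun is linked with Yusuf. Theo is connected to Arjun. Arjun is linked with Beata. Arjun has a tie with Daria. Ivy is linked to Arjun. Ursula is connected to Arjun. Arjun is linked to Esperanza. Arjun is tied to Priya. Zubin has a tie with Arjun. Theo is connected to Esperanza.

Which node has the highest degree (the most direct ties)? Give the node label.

Arjun

Degrees — Arjun:9, Beata:1, Daria:1, Esperanza:2, Ivy:1, Priya:1, Theo:2, Ursula:1, Yusuf:1, Zubin:1.
The maximum is 9, attained only by Arjun.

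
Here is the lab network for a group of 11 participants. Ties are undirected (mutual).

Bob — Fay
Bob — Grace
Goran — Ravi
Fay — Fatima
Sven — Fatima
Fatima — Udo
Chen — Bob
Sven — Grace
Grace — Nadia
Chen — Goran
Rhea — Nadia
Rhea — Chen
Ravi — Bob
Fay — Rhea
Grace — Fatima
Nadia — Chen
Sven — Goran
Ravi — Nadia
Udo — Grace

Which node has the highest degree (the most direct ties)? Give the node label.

Grace

Degrees — Bob:4, Chen:4, Fatima:4, Fay:3, Goran:3, Grace:5, Nadia:4, Ravi:3, Rhea:3, Sven:3, Udo:2.
The maximum is 5, attained only by Grace.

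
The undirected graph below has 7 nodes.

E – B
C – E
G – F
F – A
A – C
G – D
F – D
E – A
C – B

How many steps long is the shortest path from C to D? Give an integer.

3

One shortest route is C – A – F – D, which uses 3 edges, and at distance 2 from C we only reach {F}, which does not include D. So d(C,D) = 3.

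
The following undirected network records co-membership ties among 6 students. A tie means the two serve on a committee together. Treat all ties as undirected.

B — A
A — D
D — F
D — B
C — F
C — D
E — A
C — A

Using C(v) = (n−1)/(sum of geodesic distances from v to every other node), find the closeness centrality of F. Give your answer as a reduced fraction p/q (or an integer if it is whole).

Distances from F: A:2, B:2, C:1, D:1, E:3. Sum = 9.
n = 6, so closeness = 5/9.

5/9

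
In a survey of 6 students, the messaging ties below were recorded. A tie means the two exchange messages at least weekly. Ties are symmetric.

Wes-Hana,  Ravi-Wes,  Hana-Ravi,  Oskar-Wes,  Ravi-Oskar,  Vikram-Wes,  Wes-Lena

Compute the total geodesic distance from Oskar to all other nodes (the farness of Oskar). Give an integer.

Distances from Oskar: Hana:2, Lena:2, Ravi:1, Vikram:2, Wes:1.
Sum = 2 + 2 + 1 + 2 + 1 = 8.

8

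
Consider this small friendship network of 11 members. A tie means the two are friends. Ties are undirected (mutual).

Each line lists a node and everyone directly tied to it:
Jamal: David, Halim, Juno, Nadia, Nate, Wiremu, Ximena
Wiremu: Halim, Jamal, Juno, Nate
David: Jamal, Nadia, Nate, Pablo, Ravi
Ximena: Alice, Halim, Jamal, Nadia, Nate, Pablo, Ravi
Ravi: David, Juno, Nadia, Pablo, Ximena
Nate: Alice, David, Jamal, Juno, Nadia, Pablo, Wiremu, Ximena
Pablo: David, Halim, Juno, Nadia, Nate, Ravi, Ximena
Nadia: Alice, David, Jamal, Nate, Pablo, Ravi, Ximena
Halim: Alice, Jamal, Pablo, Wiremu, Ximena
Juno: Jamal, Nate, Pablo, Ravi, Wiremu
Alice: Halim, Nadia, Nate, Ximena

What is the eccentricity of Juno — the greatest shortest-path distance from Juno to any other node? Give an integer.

Distances from Juno: Alice:2, David:2, Halim:2, Jamal:1, Nadia:2, Nate:1, Pablo:1, Ravi:1, Wiremu:1, Ximena:2.
The largest is 2 (to Nadia, David, Ximena, Halim, and Alice), so the eccentricity of Juno is 2.

2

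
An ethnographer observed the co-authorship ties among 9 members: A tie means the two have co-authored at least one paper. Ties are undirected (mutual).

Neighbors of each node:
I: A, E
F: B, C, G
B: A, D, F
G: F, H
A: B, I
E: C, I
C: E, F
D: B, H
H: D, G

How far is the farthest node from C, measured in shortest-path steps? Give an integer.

Distances from C: A:3, B:2, D:3, E:1, F:1, G:2, H:3, I:2.
The largest is 3 (to D, A, and H), so the eccentricity of C is 3.

3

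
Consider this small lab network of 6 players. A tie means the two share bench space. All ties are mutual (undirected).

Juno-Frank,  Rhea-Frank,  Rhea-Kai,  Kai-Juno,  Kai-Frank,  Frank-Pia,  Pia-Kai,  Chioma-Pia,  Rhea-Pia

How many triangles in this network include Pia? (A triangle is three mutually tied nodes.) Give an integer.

Pia's neighbors: Chioma, Frank, Kai, and Rhea.
Neighbor pairs that are themselves tied: Pia–Frank–Kai; Pia–Frank–Rhea; Pia–Kai–Rhea. Each forms one triangle with Pia, for 3 in total.

3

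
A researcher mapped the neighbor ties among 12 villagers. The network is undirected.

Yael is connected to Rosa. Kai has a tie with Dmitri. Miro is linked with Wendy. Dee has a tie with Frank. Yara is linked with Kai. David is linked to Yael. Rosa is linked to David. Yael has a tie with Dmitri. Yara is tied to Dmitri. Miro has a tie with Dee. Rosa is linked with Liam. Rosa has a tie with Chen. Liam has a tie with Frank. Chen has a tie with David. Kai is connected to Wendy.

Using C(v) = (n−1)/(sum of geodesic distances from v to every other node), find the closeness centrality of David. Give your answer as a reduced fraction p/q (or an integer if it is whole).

11/29

Distances from David: Chen:1, Dee:4, Dmitri:2, Frank:3, Kai:3, Liam:2, Miro:5, Rosa:1, Wendy:4, Yael:1, Yara:3. Sum = 29.
n = 12, so closeness = 11/29.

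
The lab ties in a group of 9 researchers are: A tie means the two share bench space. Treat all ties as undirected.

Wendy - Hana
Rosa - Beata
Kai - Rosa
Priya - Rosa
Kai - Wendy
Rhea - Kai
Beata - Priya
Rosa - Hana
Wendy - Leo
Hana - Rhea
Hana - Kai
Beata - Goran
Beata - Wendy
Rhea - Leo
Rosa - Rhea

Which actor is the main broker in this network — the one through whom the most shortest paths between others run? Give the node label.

Beata

Unnormalized betweenness of each node: Beata:53/6, Goran:0, Hana:2/3, Kai:2/3, Leo:1/3, Priya:0, Rhea:5/2, Rosa:15/2, Wendy:11/2.
Beata has the largest value, 53/6, making it the main broker — the node through which the most shortest paths run.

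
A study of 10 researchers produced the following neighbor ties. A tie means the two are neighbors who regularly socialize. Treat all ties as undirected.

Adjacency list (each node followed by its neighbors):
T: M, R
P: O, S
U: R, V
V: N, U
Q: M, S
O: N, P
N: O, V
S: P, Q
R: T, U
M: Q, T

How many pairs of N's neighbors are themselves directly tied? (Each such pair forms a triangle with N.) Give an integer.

0

N's neighbors are O and V, but none of them are tied to each other, so no triangle contains N.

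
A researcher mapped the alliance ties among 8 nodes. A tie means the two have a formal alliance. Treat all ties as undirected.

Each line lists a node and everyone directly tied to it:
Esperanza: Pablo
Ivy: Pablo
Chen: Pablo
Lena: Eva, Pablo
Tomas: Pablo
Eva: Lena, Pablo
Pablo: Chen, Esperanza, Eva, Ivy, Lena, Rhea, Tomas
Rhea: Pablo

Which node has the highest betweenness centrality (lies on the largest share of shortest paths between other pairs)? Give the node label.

Pablo

Unnormalized betweenness of each node: Chen:0, Esperanza:0, Eva:0, Ivy:0, Lena:0, Pablo:20, Rhea:0, Tomas:0.
Pablo has the largest value, 20, making it the main broker — the node through which the most shortest paths run.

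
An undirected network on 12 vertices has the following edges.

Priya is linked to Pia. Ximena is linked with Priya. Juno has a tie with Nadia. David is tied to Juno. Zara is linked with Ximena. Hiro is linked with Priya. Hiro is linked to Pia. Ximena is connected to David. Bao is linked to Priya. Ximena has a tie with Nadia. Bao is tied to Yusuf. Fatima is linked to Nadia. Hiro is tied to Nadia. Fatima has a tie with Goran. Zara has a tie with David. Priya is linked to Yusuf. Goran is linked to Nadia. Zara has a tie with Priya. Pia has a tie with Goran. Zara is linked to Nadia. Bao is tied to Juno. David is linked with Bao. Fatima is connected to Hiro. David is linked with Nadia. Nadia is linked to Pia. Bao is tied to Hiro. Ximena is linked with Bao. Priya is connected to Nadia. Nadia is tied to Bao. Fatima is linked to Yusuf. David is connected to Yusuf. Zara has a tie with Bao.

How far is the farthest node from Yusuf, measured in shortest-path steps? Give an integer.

Distances from Yusuf: Bao:1, David:1, Fatima:1, Goran:2, Hiro:2, Juno:2, Nadia:2, Pia:2, Priya:1, Ximena:2, Zara:2.
The largest is 2 (to Zara, Nadia, Ximena, Juno, Hiro, Pia, and Goran), so the eccentricity of Yusuf is 2.

2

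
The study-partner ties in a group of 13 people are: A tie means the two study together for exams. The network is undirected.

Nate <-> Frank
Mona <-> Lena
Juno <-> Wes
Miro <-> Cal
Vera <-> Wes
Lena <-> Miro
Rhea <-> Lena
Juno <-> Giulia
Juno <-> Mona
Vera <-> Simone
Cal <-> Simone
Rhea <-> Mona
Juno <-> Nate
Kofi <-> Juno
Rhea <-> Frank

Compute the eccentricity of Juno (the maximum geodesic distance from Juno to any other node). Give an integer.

4

Distances from Juno: Cal:4, Frank:2, Giulia:1, Kofi:1, Lena:2, Miro:3, Mona:1, Nate:1, Rhea:2, Simone:3, Vera:2, Wes:1.
The largest is 4 (to Cal), so the eccentricity of Juno is 4.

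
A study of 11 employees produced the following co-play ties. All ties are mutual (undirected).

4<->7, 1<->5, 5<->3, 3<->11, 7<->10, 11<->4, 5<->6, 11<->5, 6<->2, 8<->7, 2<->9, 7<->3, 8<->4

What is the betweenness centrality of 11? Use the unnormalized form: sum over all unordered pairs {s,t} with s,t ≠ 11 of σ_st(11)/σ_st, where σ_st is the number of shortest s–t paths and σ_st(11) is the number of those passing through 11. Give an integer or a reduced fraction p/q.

Pairs whose geodesics pass through 11 — 1–8: 1/2; 1–4: 1; 9–8: 1/2; 9–4: 1; 8–6: 1/2; 8–2: 1/2; 8–5: 1/2; 4–3: 1/2; 4–6: 1; 4–2: 1; 4–5: 1.
All other pairs contribute 0.
Summing the contributions gives betweenness(11) = 8.

8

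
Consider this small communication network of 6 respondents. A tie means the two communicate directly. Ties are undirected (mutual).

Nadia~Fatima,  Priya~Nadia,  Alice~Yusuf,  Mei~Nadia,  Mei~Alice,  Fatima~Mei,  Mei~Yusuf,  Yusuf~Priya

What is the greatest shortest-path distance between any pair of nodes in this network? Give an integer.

Eccentricity of each node (its greatest distance to any other): Alice:2, Fatima:2, Mei:2, Nadia:2, Priya:2, Yusuf:2.
The maximum eccentricity is 2, realized for instance by the pair Yusuf–Fatima via Yusuf – Mei – Fatima. So the diameter is 2.

2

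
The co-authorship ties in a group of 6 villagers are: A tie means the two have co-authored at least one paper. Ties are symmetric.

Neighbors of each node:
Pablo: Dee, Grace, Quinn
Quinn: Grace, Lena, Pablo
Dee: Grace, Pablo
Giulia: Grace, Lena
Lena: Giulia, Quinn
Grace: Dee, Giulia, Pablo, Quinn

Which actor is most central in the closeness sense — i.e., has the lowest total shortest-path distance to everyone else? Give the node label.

Grace

Farness (sum of distances to all others) for each node — Dee:9, Giulia:8, Grace:6, Lena:9, Pablo:7, Quinn:7.
The smallest farness is 6, for Grace, so Grace has the highest closeness.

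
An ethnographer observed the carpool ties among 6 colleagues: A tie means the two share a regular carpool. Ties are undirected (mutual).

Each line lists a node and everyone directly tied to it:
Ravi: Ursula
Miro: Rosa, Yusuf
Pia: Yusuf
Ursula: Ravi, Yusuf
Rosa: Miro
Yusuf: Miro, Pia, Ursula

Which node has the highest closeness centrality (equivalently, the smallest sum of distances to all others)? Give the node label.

Farness (sum of distances to all others) for each node — Miro:9, Pia:11, Ravi:13, Rosa:13, Ursula:9, Yusuf:7.
The smallest farness is 7, for Yusuf, so Yusuf has the highest closeness.

Yusuf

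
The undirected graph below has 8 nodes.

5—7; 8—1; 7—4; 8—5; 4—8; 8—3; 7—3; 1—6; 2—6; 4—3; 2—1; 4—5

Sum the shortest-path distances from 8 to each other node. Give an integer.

10

Distances from 8: 1:1, 2:2, 3:1, 4:1, 5:1, 6:2, 7:2.
Sum = 1 + 2 + 1 + 1 + 1 + 2 + 2 = 10.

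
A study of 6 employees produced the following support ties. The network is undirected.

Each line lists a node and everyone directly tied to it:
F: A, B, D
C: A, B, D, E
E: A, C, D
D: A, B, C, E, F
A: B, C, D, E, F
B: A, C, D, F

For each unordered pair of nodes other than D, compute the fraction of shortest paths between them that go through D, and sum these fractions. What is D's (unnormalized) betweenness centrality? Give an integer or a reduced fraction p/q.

Pairs whose geodesics pass through D — F–C: 1/3; F–E: 1/2; B–E: 1/3.
All other pairs contribute 0.
Summing the contributions gives betweenness(D) = 7/6.

7/6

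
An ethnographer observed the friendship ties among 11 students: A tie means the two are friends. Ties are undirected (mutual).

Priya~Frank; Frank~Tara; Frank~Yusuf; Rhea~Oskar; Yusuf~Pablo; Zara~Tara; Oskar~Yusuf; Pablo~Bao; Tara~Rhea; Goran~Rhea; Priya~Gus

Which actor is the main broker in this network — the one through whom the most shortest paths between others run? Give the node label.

Unnormalized betweenness of each node: Bao:0, Frank:22, Goran:0, Gus:0, Oskar:6, Pablo:9, Priya:9, Rhea:11, Tara:15, Yusuf:19, Zara:0.
Frank has the largest value, 22, making it the main broker — the node through which the most shortest paths run.

Frank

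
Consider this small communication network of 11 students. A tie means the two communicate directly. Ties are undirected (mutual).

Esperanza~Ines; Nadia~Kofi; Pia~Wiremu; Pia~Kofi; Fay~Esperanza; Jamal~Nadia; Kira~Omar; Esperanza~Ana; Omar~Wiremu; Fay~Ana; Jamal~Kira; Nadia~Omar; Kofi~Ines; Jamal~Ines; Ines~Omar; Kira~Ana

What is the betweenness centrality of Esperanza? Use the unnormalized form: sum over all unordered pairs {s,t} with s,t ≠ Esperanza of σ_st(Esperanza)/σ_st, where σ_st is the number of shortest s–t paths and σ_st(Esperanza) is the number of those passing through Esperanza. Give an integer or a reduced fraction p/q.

Pairs whose geodesics pass through Esperanza — Ana–Ines: 1; Ana–Kofi: 1; Ana–Pia: 1/2; Fay–Ines: 1; Fay–Jamal: 1/2; Fay–Nadia: 3/5; Fay–Kofi: 1; Fay–Pia: 1; Fay–Wiremu: 1/2; Fay–Omar: 1/2.
All other pairs contribute 0.
Summing the contributions gives betweenness(Esperanza) = 38/5.

38/5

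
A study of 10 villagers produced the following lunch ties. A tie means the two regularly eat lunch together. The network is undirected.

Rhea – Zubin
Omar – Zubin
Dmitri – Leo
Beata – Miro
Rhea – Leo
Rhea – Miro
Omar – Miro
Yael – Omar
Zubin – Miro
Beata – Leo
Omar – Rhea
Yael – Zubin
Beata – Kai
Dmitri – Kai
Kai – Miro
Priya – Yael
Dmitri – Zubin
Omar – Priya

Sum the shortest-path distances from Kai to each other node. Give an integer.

Distances from Kai: Beata:1, Dmitri:1, Leo:2, Miro:1, Omar:2, Priya:3, Rhea:2, Yael:3, Zubin:2.
Sum = 1 + 1 + 2 + 1 + 2 + 3 + 2 + 3 + 2 = 17.

17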